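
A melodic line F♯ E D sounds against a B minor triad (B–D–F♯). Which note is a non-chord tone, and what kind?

The harmony at that moment is B minor triad (B, D, F♯); E is not a chord tone.
It is approached by step down from F♯ and left by step down to D.
Step in, step out in the same direction — a passing tone.

E is a passing tone.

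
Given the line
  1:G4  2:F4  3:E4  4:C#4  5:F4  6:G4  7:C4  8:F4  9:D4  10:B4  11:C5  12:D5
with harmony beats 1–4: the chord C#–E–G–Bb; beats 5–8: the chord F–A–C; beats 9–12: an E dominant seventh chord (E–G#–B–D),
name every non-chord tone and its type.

F4 (beat 2) — passing tone; G4 (beat 6) — escape tone; C5 (beat 11) — passing tone.

The harmony at that moment is C# diminished seventh chord (C#, E, G, Bb); F4 is not a chord tone.
It is approached by step down from G4 and left by step down to E4.
Step in, step out in the same direction — a passing tone.
The harmony at that moment is F major triad (F, A, C); G4 is not a chord tone.
It is approached by step up from F4 and left by leap down to C4.
Step in, leap out — an escape tone.
The harmony at that moment is E dominant seventh chord (E, G#, B, D); C5 is not a chord tone.
It is approached by step up from B4 and left by step up to D5.
Step in, step out in the same direction — a passing tone.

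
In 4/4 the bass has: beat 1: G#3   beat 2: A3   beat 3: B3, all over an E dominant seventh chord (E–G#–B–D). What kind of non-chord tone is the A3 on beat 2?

Passing tone.

The harmony at that moment is E dominant seventh chord (E, G#, B, D); A3 is not a chord tone.
It is approached by step up from G#3 and left by step up to B3.
Step in, step out in the same direction — a passing tone.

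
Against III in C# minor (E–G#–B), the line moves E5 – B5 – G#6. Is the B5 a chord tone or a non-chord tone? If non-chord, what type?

E major triad contains E, G#, B; B is the fifth, so it is a chord tone.

Chord tone (the fifth of E major triad).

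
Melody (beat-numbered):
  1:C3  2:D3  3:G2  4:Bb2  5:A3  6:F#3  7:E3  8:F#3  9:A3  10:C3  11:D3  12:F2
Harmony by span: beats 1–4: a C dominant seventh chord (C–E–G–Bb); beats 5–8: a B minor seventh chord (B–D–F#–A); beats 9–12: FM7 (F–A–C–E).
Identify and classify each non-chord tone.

D3 (beat 2) — escape tone; E3 (beat 7) — neighbor tone; D3 (beat 11) — escape tone.

The harmony at that moment is C dominant seventh chord (C, E, G, Bb); D3 is not a chord tone.
It is approached by step up from C3 and left by leap down to G2.
Step in, leap out — an escape tone.
The harmony at that moment is B minor seventh chord (B, D, F#, A); E3 is not a chord tone.
It is approached by step down from F#3 and left by step up to F#3.
Step away and step back to the same note — a neighbor tone (lower neighbor).
The harmony at that moment is F major seventh chord (F, A, C, E); D3 is not a chord tone.
It is approached by step up from C3 and left by leap down to F2.
Step in, leap out — an escape tone.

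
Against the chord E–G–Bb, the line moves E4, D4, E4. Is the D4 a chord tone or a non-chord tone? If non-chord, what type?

The harmony at that moment is E diminished triad (E, G, Bb); D4 is not a chord tone.
It is approached by step down from E4 and left by step up to E4.
Step away and step back to the same note — a neighbor tone (lower neighbor).

Non-chord tone — a neighbor tone.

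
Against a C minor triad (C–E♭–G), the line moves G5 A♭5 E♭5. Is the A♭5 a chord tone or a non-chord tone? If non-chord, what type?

Non-chord tone — an escape tone.

The harmony at that moment is C minor triad (C, E♭, G); A♭5 is not a chord tone.
It is approached by step up from G5 and left by leap down to E♭5.
Step in, leap out — an escape tone.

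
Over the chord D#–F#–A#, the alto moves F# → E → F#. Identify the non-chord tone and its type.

E is a neighbor tone.

The harmony at that moment is D# minor triad (D#, F#, A#); E is not a chord tone.
It is approached by step down from F# and left by step up to F#.
Step away and step back to the same note — a neighbor tone (lower neighbor).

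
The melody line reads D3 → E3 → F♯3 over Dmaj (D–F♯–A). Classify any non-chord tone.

E3 is a passing tone.

The harmony at that moment is D major triad (D, F♯, A); E3 is not a chord tone.
It is approached by step up from D3 and left by step up to F♯3.
Step in, step out in the same direction — a passing tone.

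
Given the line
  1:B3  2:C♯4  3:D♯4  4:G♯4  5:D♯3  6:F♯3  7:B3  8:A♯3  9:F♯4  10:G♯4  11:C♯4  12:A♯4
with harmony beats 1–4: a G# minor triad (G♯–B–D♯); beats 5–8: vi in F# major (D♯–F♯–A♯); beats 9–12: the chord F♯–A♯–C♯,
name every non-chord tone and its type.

The harmony at that moment is G♯ minor triad (G♯, B, D♯); C♯4 is not a chord tone.
It is approached by step up from B3 and left by step up to D♯4.
Step in, step out in the same direction — a passing tone.
The harmony at that moment is D♯ minor triad (D♯, F♯, A♯); B3 is not a chord tone.
It is approached by leap up from F♯3 and left by step down to A♯3.
Leap in, step out — an appoggiatura.
The harmony at that moment is F♯ major triad (F♯, A♯, C♯); G♯4 is not a chord tone.
It is approached by step up from F♯4 and left by leap down to C♯4.
Step in, leap out — an escape tone.

C♯4 (beat 2) — passing tone; B3 (beat 7) — appoggiatura; G♯4 (beat 10) — escape tone.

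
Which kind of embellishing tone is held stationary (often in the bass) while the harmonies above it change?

Pedal tone.

Approach: none. Departure: none — a single pitch is sustained while the chords change around it, passing through harmonies that do not contain it.
No melodic motion at all; the dissonance is created entirely by the moving harmonies against the stationary note — a pedal tone (pedal point).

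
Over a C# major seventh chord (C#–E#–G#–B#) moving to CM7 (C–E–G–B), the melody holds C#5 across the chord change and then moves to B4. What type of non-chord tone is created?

C#5 is a suspension.

The harmony at that moment is C major seventh chord (C, E, G, B); C#5 is not a chord tone.
It is held over (the same pitch as the preceding C#5) and left by step down to B4.
Held over from the previous chord and resolving down by step — a suspension.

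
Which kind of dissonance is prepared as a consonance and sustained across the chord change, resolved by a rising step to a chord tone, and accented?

Approach: by preparation — the pitch is first a chord tone, then held (tied or repeated) while the harmony changes under it. Departure: up by step. Metric position: strong.
A prepared dissonance that resolves upward by step — a retardation. (The same figure resolving downward would be a suspension.)

Retardation.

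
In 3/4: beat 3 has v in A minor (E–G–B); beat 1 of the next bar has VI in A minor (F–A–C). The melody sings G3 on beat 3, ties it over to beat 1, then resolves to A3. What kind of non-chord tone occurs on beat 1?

Retardation.

The harmony at that moment is F major triad (F, A, C); G3 is not a chord tone.
It is held over (the same pitch as the preceding G3) and left by step up to A3.
Held over from the previous chord and resolving up by step — a retardation.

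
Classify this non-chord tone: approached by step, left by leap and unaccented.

Escape tone.

Approach: by step. Departure: by leap. Metric position: weak.
Step in, leap out, from a weak position — an escape tone (échappée). (It is the mirror image of the appoggiatura, which leaps in and steps out on a strong beat.)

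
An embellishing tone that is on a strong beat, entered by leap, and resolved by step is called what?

Appoggiatura.

Approach: by leap. Departure: by step. Metric position: strong.
Leap in, step out, in a metrically strong position — an appoggiatura. (It is the mirror image of the escape tone, which steps in and leaps out from a weak position.)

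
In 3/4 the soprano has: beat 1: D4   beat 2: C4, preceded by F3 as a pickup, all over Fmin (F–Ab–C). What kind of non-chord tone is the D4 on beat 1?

Appoggiatura.

The harmony at that moment is F minor triad (F, Ab, C); D4 is not a chord tone.
It is approached by leap up from F3 and left by step down to C4.
Leap in, step out, metrically accented — an appoggiatura.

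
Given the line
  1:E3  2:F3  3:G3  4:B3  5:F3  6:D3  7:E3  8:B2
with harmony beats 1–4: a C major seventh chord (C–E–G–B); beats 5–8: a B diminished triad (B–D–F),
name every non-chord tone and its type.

The harmony at that moment is C major seventh chord (C, E, G, B); F3 is not a chord tone.
It is approached by step up from E3 and left by step up to G3.
Step in, step out in the same direction — a passing tone.
The harmony at that moment is B diminished triad (B, D, F); E3 is not a chord tone.
It is approached by step up from D3 and left by leap down to B2.
Step in, leap out — an escape tone.

F3 (beat 2) — passing tone; E3 (beat 7) — escape tone.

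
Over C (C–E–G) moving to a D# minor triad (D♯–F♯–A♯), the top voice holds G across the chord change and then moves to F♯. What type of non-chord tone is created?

The harmony at that moment is D♯ minor triad (D♯, F♯, A♯); G is not a chord tone.
It is held over (the same pitch as the preceding G) and left by step down to F♯.
Held over from the previous chord and resolving down by step — a suspension.

G is a suspension.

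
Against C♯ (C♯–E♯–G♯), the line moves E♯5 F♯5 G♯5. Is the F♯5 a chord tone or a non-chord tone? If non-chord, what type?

The harmony at that moment is C♯ major triad (C♯, E♯, G♯); F♯5 is not a chord tone.
It is approached by step up from E♯5 and left by step up to G♯5.
Step in, step out in the same direction — a passing tone.

Non-chord tone — a passing tone.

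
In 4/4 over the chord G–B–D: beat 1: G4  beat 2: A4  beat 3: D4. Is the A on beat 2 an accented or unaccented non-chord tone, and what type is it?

The harmony at that moment is G major triad (G, B, D); A4 is not a chord tone.
It is approached by step up from G4 and left by leap down to D4.
Step in, leap out — an escape tone.
It falls on a weak beat, so it is unaccented.

Unaccented escape tone.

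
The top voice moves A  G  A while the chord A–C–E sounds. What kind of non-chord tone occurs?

G is a neighbor tone.

The harmony at that moment is A minor triad (A, C, E); G is not a chord tone.
It is approached by step down from A and left by step up to A.
Step away and step back to the same note — a neighbor tone (lower neighbor).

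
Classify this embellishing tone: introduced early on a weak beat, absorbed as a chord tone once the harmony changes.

Anticipation.

Approach: ahead of the chord change (typically by step), so it is dissonant against the current harmony. Departure: none — the same pitch is restated or held and is a chord tone of the new harmony.
Dissonant first, consonant once the harmony catches up: the note simply arrives early — an anticipation. (The reverse timing, consonant first and dissonant after the change, would be a suspension or retardation.)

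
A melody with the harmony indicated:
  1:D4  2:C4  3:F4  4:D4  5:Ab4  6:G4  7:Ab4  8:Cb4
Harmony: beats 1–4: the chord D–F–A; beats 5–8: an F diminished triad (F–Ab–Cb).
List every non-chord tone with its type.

C4 (beat 2) — escape tone; G4 (beat 6) — neighbor tone.

The harmony at that moment is D minor triad (D, F, A); C4 is not a chord tone.
It is approached by step down from D4 and left by leap up to F4.
Step in, leap out — an escape tone.
The harmony at that moment is F diminished triad (F, Ab, Cb); G4 is not a chord tone.
It is approached by step down from Ab4 and left by step up to Ab4.
Step away and step back to the same note — a neighbor tone (lower neighbor).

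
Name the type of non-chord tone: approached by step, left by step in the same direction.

Passing tone.

Approach: by step. Departure: by step, continuing in the same direction.
Stepwise on both sides with no change of direction means the note fills in the space between two different chord tones — a passing tone. (Had it turned back to its starting note it would be a neighbor tone instead.)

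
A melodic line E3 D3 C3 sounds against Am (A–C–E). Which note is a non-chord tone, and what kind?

The harmony at that moment is A minor triad (A, C, E); D3 is not a chord tone.
It is approached by step down from E3 and left by step down to C3.
Step in, step out in the same direction — a passing tone.

D3 is a passing tone.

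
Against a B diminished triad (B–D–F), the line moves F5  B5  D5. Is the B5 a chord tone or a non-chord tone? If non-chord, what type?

B diminished triad contains B, D, F; B is the root, so it is a chord tone.

Chord tone (the root of B diminished triad).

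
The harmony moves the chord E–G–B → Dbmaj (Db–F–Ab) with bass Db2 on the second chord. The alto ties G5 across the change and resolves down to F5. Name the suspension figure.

4–3 suspension.

At the second chord the bass is Db2. The suspended G5 lies a fourth above the bass; after resolving down by step to F5, the interval above the bass becomes a third.
Suspension figures are named by those two intervals: 4–3.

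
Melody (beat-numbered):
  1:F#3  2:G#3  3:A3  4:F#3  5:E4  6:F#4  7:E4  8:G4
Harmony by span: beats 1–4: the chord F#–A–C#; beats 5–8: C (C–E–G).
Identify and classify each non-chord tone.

The harmony at that moment is F# minor triad (F#, A, C#); G#3 is not a chord tone.
It is approached by step up from F#3 and left by step up to A3.
Step in, step out in the same direction — a passing tone.
The harmony at that moment is C major triad (C, E, G); F#4 is not a chord tone.
It is approached by step up from E4 and left by step down to E4.
Step away and step back to the same note — a neighbor tone (upper neighbor).

G#3 (beat 2) — passing tone; F#4 (beat 6) — neighbor tone.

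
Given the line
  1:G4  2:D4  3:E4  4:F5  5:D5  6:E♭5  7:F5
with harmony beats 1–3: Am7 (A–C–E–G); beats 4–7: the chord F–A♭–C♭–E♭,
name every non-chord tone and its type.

The harmony at that moment is A minor seventh chord (A, C, E, G); D4 is not a chord tone.
It is approached by leap down from G4 and left by step up to E4.
Leap in, step out — an appoggiatura.
The harmony at that moment is F half-diminished seventh chord (F, A♭, C♭, E♭); D5 is not a chord tone.
It is approached by leap down from F5 and left by step up to E♭5.
Leap in, step out — an appoggiatura.

D4 (beat 2) — appoggiatura; D5 (beat 5) — appoggiatura.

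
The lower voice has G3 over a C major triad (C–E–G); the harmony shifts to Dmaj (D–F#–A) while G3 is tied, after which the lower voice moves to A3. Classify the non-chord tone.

The harmony at that moment is D major triad (D, F#, A); G3 is not a chord tone.
It is held over (the same pitch as the preceding G3) and left by step up to A3.
Held over from the previous chord and resolving up by step — a retardation.

G3 is a retardation.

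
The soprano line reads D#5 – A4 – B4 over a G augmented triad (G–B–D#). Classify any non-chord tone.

The harmony at that moment is G augmented triad (G, B, D#); A4 is not a chord tone.
It is approached by leap down from D#5 and left by step up to B4.
Leap in, step out — an appoggiatura.

A4 is an appoggiatura.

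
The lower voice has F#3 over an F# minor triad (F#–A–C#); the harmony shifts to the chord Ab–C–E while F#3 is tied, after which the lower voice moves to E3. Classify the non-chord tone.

F#3 is a suspension.

The harmony at that moment is Ab augmented triad (Ab, C, E); F#3 is not a chord tone.
It is held over (the same pitch as the preceding F#3) and left by step down to E3.
Held over from the previous chord and resolving down by step — a suspension.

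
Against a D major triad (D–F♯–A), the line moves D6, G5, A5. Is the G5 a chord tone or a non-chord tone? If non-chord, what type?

The harmony at that moment is D major triad (D, F♯, A); G5 is not a chord tone.
It is approached by leap down from D6 and left by step up to A5.
Leap in, step out — an appoggiatura.

Non-chord tone — an appoggiatura.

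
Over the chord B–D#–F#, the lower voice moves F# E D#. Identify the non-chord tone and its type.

The harmony at that moment is B major triad (B, D#, F#); E is not a chord tone.
It is approached by step down from F# and left by step down to D#.
Step in, step out in the same direction — a passing tone.

E is a passing tone.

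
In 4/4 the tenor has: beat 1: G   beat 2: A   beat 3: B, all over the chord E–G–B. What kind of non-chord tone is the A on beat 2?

Passing tone.

The harmony at that moment is E minor triad (E, G, B); A is not a chord tone.
It is approached by step up from G and left by step up to B.
Step in, step out in the same direction — a passing tone.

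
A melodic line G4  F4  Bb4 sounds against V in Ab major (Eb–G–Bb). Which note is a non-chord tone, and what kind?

F4 is an escape tone.

The harmony at that moment is Eb major triad (Eb, G, Bb); F4 is not a chord tone.
It is approached by step down from G4 and left by leap up to Bb4.
Step in, leap out — an escape tone.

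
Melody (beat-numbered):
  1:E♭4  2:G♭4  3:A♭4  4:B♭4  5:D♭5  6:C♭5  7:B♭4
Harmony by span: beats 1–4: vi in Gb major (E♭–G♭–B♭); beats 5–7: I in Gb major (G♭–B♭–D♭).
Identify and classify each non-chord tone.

The harmony at that moment is E♭ minor triad (E♭, G♭, B♭); A♭4 is not a chord tone.
It is approached by step up from G♭4 and left by step up to B♭4.
Step in, step out in the same direction — a passing tone.
The harmony at that moment is G♭ major triad (G♭, B♭, D♭); C♭5 is not a chord tone.
It is approached by step down from D♭5 and left by step down to B♭4.
Step in, step out in the same direction — a passing tone.

A♭4 (beat 3) — passing tone; C♭5 (beat 6) — passing tone.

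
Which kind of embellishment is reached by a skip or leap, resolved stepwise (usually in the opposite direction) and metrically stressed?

Approach: by leap. Departure: by step. Metric position: strong.
Leap in, step out, in a metrically strong position — an appoggiatura. (It is the mirror image of the escape tone, which steps in and leaps out from a weak position.)

Appoggiatura.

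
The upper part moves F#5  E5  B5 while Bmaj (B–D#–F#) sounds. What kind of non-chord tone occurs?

The harmony at that moment is B major triad (B, D#, F#); E5 is not a chord tone.
It is approached by step down from F#5 and left by leap up to B5.
Step in, leap out — an escape tone.

E5 is an escape tone.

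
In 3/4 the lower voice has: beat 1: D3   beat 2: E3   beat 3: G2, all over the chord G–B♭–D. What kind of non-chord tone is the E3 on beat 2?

Escape tone.

The harmony at that moment is G minor triad (G, B♭, D); E3 is not a chord tone.
It is approached by step up from D3 and left by leap down to G2.
Step in, leap out, on a weak beat — an escape tone.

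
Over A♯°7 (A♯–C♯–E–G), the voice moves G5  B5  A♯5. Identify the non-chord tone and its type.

The harmony at that moment is A♯ diminished seventh chord (A♯, C♯, E, G); B5 is not a chord tone.
It is approached by leap up from G5 and left by step down to A♯5.
Leap in, step out — an appoggiatura.

B5 is an appoggiatura.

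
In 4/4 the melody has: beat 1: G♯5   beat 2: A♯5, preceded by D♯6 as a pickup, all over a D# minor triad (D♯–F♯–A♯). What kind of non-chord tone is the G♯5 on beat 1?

The harmony at that moment is D♯ minor triad (D♯, F♯, A♯); G♯5 is not a chord tone.
It is approached by leap down from D♯6 and left by step up to A♯5.
Leap in, step out, metrically accented — an appoggiatura.

Appoggiatura.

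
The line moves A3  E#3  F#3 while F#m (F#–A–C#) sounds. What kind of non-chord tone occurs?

E#3 is an appoggiatura.

The harmony at that moment is F# minor triad (F#, A, C#); E#3 is not a chord tone.
It is approached by leap down from A3 and left by step up to F#3.
Leap in, step out — an appoggiatura.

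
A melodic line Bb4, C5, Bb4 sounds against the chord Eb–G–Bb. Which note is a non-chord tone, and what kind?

The harmony at that moment is Eb major triad (Eb, G, Bb); C5 is not a chord tone.
It is approached by step up from Bb4 and left by step down to Bb4.
Step away and step back to the same note — a neighbor tone (upper neighbor).

C5 is a neighbor tone.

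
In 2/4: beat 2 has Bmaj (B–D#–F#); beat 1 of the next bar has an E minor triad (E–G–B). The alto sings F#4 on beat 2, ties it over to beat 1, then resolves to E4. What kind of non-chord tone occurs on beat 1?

The harmony at that moment is E minor triad (E, G, B); F#4 is not a chord tone.
It is held over (the same pitch as the preceding F#4) and left by step down to E4.
Held over from the previous chord and resolving down by step — a suspension.

Suspension.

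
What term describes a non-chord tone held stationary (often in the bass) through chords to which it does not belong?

Approach: none. Departure: none — a single pitch is sustained while the chords change around it, passing through harmonies that do not contain it.
No melodic motion at all; the dissonance is created entirely by the moving harmonies against the stationary note — a pedal tone (pedal point).

Pedal tone.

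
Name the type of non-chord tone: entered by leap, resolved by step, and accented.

Appoggiatura.

Approach: by leap. Departure: by step. Metric position: strong.
Leap in, step out, in a metrically strong position — an appoggiatura. (It is the mirror image of the escape tone, which steps in and leaps out from a weak position.)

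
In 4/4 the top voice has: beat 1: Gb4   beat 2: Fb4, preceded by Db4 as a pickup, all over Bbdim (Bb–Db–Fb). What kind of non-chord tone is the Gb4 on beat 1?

Appoggiatura.

The harmony at that moment is Bb diminished triad (Bb, Db, Fb); Gb4 is not a chord tone.
It is approached by leap up from Db4 and left by step down to Fb4.
Leap in, step out, metrically accented — an appoggiatura.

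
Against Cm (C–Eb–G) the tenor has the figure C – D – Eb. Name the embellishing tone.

The harmony at that moment is C minor triad (C, Eb, G); D is not a chord tone.
It is approached by step up from C and left by step up to Eb.
Step in, step out in the same direction — a passing tone.

D is a passing tone.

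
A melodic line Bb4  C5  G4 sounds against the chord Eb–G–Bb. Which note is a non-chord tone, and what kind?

The harmony at that moment is Eb major triad (Eb, G, Bb); C5 is not a chord tone.
It is approached by step up from Bb4 and left by leap down to G4.
Step in, leap out — an escape tone.

C5 is an escape tone.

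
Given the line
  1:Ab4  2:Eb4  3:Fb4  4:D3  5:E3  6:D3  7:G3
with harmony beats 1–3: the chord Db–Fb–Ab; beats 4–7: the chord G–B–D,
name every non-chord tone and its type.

The harmony at that moment is Db minor triad (Db, Fb, Ab); Eb4 is not a chord tone.
It is approached by leap down from Ab4 and left by step up to Fb4.
Leap in, step out — an appoggiatura.
The harmony at that moment is G major triad (G, B, D); E3 is not a chord tone.
It is approached by step up from D3 and left by step down to D3.
Step away and step back to the same note — a neighbor tone (upper neighbor).

Eb4 (beat 2) — appoggiatura; E3 (beat 5) — neighbor tone.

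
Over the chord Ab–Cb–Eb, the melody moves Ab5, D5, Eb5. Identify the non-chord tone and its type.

D5 is an appoggiatura.

The harmony at that moment is Ab minor triad (Ab, Cb, Eb); D5 is not a chord tone.
It is approached by leap down from Ab5 and left by step up to Eb5.
Leap in, step out — an appoggiatura.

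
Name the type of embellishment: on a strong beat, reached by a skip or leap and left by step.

Appoggiatura.

Approach: by leap. Departure: by step. Metric position: strong.
Leap in, step out, in a metrically strong position — an appoggiatura. (It is the mirror image of the escape tone, which steps in and leaps out from a weak position.)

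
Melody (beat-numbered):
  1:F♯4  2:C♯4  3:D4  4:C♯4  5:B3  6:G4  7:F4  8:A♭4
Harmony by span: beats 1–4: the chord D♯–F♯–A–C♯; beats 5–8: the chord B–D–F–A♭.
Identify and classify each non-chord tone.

The harmony at that moment is D♯ half-diminished seventh chord (D♯, F♯, A, C♯); D4 is not a chord tone.
It is approached by step up from C♯4 and left by step down to C♯4.
Step away and step back to the same note — a neighbor tone (upper neighbor).
The harmony at that moment is B diminished seventh chord (B, D, F, A♭); G4 is not a chord tone.
It is approached by leap up from B3 and left by step down to F4.
Leap in, step out — an appoggiatura.

D4 (beat 3) — neighbor tone; G4 (beat 6) — appoggiatura.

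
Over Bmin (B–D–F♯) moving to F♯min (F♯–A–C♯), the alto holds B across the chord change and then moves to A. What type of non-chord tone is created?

B is a suspension.

The harmony at that moment is F♯ minor triad (F♯, A, C♯); B is not a chord tone.
It is held over (the same pitch as the preceding B) and left by step down to A.
Held over from the previous chord and resolving down by step — a suspension.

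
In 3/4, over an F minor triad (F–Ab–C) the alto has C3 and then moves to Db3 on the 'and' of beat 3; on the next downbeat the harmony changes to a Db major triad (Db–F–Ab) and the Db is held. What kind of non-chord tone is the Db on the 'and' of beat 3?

The harmony at that moment is F minor triad (F, Ab, C); Db3 is not a chord tone.
It is approached by step up from C3 and then sustained as the same pitch into the next harmony.
Arriving early and becoming a chord tone when the harmony changes — an anticipation.

Anticipation.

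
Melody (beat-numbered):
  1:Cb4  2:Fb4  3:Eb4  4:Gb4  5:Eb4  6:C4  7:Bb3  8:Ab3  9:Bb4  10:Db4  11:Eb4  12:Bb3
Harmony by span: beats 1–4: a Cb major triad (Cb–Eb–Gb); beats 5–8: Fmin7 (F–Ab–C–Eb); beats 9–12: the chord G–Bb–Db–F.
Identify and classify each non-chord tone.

Fb4 (beat 2) — appoggiatura; Bb3 (beat 7) — passing tone; Eb4 (beat 11) — escape tone.

The harmony at that moment is Cb major triad (Cb, Eb, Gb); Fb4 is not a chord tone.
It is approached by leap up from Cb4 and left by step down to Eb4.
Leap in, step out — an appoggiatura.
The harmony at that moment is F minor seventh chord (F, Ab, C, Eb); Bb3 is not a chord tone.
It is approached by step down from C4 and left by step down to Ab3.
Step in, step out in the same direction — a passing tone.
The harmony at that moment is G half-diminished seventh chord (G, Bb, Db, F); Eb4 is not a chord tone.
It is approached by step up from Db4 and left by leap down to Bb3.
Step in, leap out — an escape tone.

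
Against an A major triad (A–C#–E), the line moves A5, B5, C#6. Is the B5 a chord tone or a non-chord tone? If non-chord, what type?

The harmony at that moment is A major triad (A, C#, E); B5 is not a chord tone.
It is approached by step up from A5 and left by step up to C#6.
Step in, step out in the same direction — a passing tone.

Non-chord tone — a passing tone.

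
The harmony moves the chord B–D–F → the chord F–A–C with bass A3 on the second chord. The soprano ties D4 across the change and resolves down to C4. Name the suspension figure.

At the second chord the bass is A3. The suspended D4 lies a fourth above the bass; after resolving down by step to C4, the interval above the bass becomes a third.
Suspension figures are named by those two intervals: 4–3.

4–3 suspension.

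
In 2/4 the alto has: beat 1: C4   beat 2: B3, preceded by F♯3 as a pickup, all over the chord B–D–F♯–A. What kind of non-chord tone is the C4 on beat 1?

The harmony at that moment is B minor seventh chord (B, D, F♯, A); C4 is not a chord tone.
It is approached by leap up from F♯3 and left by step down to B3.
Leap in, step out, metrically accented — an appoggiatura.

Appoggiatura.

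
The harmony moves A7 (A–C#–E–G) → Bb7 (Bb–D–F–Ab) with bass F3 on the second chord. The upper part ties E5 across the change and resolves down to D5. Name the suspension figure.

At the second chord the bass is F3. The suspended E5 lies a seventh above the bass; after resolving down by step to D5, the interval above the bass becomes a sixth.
Suspension figures are named by those two intervals: 7–6.

7–6 suspension.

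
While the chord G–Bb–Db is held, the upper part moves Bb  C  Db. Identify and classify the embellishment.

The harmony at that moment is G diminished triad (G, Bb, Db); C is not a chord tone.
It is approached by step up from Bb and left by step up to Db.
Step in, step out in the same direction — a passing tone.

C is a passing tone.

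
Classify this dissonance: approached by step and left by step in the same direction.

Passing tone.

Approach: by step. Departure: by step, continuing in the same direction.
Stepwise on both sides with no change of direction means the note fills in the space between two different chord tones — a passing tone. (Had it turned back to its starting note it would be a neighbor tone instead.)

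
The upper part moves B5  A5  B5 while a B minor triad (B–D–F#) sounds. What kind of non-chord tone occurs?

The harmony at that moment is B minor triad (B, D, F#); A5 is not a chord tone.
It is approached by step down from B5 and left by step up to B5.
Step away and step back to the same note — a neighbor tone (lower neighbor).

A5 is a neighbor tone.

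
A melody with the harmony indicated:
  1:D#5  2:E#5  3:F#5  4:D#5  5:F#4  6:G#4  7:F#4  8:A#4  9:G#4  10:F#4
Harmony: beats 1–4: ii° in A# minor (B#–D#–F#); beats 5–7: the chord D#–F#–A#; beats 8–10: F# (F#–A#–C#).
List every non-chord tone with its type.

E#5 (beat 2) — passing tone; G#4 (beat 6) — neighbor tone; G#4 (beat 9) — passing tone.

The harmony at that moment is B# diminished triad (B#, D#, F#); E#5 is not a chord tone.
It is approached by step up from D#5 and left by step up to F#5.
Step in, step out in the same direction — a passing tone.
The harmony at that moment is D# minor triad (D#, F#, A#); G#4 is not a chord tone.
It is approached by step up from F#4 and left by step down to F#4.
Step away and step back to the same note — a neighbor tone (upper neighbor).
The harmony at that moment is F# major triad (F#, A#, C#); G#4 is not a chord tone.
It is approached by step down from A#4 and left by step down to F#4.
Step in, step out in the same direction — a passing tone.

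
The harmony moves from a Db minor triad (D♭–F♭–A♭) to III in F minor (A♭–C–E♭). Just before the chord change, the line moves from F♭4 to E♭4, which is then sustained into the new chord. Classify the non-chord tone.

E♭4 is an anticipation.

The harmony at that moment is D♭ minor triad (D♭, F♭, A♭); E♭4 is not a chord tone.
It is approached by step down from F♭4 and then sustained as the same pitch into the next harmony.
Arriving early and becoming a chord tone when the harmony changes — an anticipation.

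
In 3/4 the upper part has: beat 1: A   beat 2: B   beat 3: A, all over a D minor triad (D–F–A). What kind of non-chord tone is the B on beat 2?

Upper neighbor tone.

The harmony at that moment is D minor triad (D, F, A); B is not a chord tone.
It is approached by step up from A and left by step down to A.
Step away and step back to the same note — a neighbor tone (upper neighbor).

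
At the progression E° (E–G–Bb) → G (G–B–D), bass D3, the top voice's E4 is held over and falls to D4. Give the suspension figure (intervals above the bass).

At the second chord the bass is D3. The suspended E4 lies a ninth above the bass; after resolving down by step to D4, the interval above the bass becomes an octave.
Suspension figures are named by those two intervals: 9–8.

9–8 suspension.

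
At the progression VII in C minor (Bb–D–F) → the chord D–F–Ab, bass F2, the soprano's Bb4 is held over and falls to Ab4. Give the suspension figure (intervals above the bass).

4–3 suspension.

At the second chord the bass is F2. The suspended Bb4 lies a fourth above the bass; after resolving down by step to Ab4, the interval above the bass becomes a third.
Suspension figures are named by those two intervals: 4–3.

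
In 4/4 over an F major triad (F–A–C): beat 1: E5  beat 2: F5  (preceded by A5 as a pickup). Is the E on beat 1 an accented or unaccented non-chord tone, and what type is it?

Accented appoggiatura.

The harmony at that moment is F major triad (F, A, C); E5 is not a chord tone.
It is approached by leap down from A5 and left by step up to F5.
Leap in, step out — an appoggiatura.
It falls on the downbeat, so it is accented.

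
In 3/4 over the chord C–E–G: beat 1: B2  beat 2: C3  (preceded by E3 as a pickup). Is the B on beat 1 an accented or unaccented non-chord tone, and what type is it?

The harmony at that moment is C major triad (C, E, G); B2 is not a chord tone.
It is approached by leap down from E3 and left by step up to C3.
Leap in, step out — an appoggiatura.
It falls on the downbeat, so it is accented.

Accented appoggiatura.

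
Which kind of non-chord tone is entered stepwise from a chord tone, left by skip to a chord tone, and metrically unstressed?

Approach: by step. Departure: by leap. Metric position: weak.
Step in, leap out, from a weak position — an escape tone (échappée). (It is the mirror image of the appoggiatura, which leaps in and steps out on a strong beat.)

Escape tone.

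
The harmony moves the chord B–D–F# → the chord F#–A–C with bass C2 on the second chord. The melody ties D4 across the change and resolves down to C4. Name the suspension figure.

9–8 suspension.

At the second chord the bass is C2. The suspended D4 lies a ninth above the bass; after resolving down by step to C4, the interval above the bass becomes an octave.
Suspension figures are named by those two intervals: 9–8.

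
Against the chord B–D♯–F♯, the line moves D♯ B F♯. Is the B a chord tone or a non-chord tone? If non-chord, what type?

B major triad contains B, D♯, F♯; B is the root, so it is a chord tone.

Chord tone (the root of B major triad).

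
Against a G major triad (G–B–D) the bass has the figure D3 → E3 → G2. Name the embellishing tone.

The harmony at that moment is G major triad (G, B, D); E3 is not a chord tone.
It is approached by step up from D3 and left by leap down to G2.
Step in, leap out — an escape tone.

E3 is an escape tone.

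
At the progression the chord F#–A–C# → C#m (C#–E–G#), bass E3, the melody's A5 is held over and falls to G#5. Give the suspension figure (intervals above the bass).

4–3 suspension.

At the second chord the bass is E3. The suspended A5 lies a fourth above the bass; after resolving down by step to G#5, the interval above the bass becomes a third.
Suspension figures are named by those two intervals: 4–3.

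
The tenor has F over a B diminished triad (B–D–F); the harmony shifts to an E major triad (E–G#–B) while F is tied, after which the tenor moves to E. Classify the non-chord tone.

The harmony at that moment is E major triad (E, G#, B); F is not a chord tone.
It is held over (the same pitch as the preceding F) and left by step down to E.
Held over from the previous chord and resolving down by step — a suspension.

F is a suspension.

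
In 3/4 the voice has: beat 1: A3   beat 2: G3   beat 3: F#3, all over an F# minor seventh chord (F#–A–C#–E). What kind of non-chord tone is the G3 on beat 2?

The harmony at that moment is F# minor seventh chord (F#, A, C#, E); G3 is not a chord tone.
It is approached by step down from A3 and left by step down to F#3.
Step in, step out in the same direction — a passing tone.

Passing tone.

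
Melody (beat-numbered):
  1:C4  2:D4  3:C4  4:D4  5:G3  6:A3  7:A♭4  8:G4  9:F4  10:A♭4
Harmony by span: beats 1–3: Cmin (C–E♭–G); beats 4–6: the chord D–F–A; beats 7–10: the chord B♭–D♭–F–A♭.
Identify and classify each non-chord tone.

The harmony at that moment is C minor triad (C, E♭, G); D4 is not a chord tone.
It is approached by step up from C4 and left by step down to C4.
Step away and step back to the same note — a neighbor tone (upper neighbor).
The harmony at that moment is D minor triad (D, F, A); G3 is not a chord tone.
It is approached by leap down from D4 and left by step up to A3.
Leap in, step out — an appoggiatura.
The harmony at that moment is B♭ minor seventh chord (B♭, D♭, F, A♭); G4 is not a chord tone.
It is approached by step down from A♭4 and left by step down to F4.
Step in, step out in the same direction — a passing tone.

D4 (beat 2) — neighbor tone; G3 (beat 5) — appoggiatura; G4 (beat 8) — passing tone.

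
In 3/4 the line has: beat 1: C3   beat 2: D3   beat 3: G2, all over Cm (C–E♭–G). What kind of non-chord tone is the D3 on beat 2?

Escape tone.

The harmony at that moment is C minor triad (C, E♭, G); D3 is not a chord tone.
It is approached by step up from C3 and left by leap down to G2.
Step in, leap out, on a weak beat — an escape tone.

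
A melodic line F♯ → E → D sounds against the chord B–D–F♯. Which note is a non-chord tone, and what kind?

E is a passing tone.

The harmony at that moment is B minor triad (B, D, F♯); E is not a chord tone.
It is approached by step down from F♯ and left by step down to D.
Step in, step out in the same direction — a passing tone.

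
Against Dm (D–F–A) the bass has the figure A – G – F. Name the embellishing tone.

The harmony at that moment is D minor triad (D, F, A); G is not a chord tone.
It is approached by step down from A and left by step down to F.
Step in, step out in the same direction — a passing tone.

G is a passing tone.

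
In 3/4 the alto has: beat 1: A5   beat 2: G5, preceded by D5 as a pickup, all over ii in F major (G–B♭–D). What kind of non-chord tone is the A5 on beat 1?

The harmony at that moment is G minor triad (G, B♭, D); A5 is not a chord tone.
It is approached by leap up from D5 and left by step down to G5.
Leap in, step out, metrically accented — an appoggiatura.

Appoggiatura.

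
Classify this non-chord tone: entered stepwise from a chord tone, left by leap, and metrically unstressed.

Escape tone.

Approach: by step. Departure: by leap. Metric position: weak.
Step in, leap out, from a weak position — an escape tone (échappée). (It is the mirror image of the appoggiatura, which leaps in and steps out on a strong beat.)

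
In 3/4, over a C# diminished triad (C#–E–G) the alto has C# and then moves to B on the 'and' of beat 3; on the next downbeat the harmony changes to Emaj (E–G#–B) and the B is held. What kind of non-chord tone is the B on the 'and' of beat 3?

Anticipation.

The harmony at that moment is C# diminished triad (C#, E, G); B is not a chord tone.
It is approached by step down from C# and then sustained as the same pitch into the next harmony.
Arriving early and becoming a chord tone when the harmony changes — an anticipation.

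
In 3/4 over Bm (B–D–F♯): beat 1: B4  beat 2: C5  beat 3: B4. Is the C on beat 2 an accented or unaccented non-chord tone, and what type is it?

The harmony at that moment is B minor triad (B, D, F♯); C5 is not a chord tone.
It is approached by step up from B4 and left by step down to B4.
Step away and step back to the same note — a neighbor tone (upper neighbor).
It falls on a weak beat, so it is unaccented.

Unaccented neighbor tone.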